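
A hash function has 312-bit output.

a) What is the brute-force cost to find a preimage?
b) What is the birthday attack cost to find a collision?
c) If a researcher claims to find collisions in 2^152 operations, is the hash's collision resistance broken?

Step 1: Preimage resistance requires brute-force of 2^312 operations.
Step 2: Collision resistance (birthday bound) = 2^(312/2) = 2^156.
Step 3: The claimed attack costs 2^152 operations.
Step 4: Since 2^152 < 2^156, the claimed attack beats the generic birthday bound, so collision resistance is broken.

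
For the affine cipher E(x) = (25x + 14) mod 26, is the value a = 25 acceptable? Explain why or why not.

Step 1: Compute gcd(25, 26).
Step 2: gcd(25, 26) = 1.
Since gcd = 1, 25 is coprime with 26, so it is a valid key.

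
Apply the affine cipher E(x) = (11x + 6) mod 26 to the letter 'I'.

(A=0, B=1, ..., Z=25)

Step 1: Convert 'I' to number: x = 8.
Step 2: E(8) = (11 * 8 + 6) mod 26 = 94 mod 26 = 16.
Step 3: Convert 16 back to letter: Q.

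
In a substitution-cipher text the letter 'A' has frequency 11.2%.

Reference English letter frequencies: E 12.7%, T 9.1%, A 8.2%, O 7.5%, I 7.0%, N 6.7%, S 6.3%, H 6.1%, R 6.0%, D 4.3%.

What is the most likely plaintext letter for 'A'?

Step 1: The observed frequency is 11.2%.
Step 2: Compare with English frequencies:
  E: 12.7% (difference: 1.5%) <-- closest
  T: 9.1% (difference: 2.1%)
  A: 8.2% (difference: 3.0%)
  O: 7.5% (difference: 3.7%)
  I: 7.0% (difference: 4.2%)
  N: 6.7% (difference: 4.5%)
  S: 6.3% (difference: 4.9%)
  H: 6.1% (difference: 5.1%)
  R: 6.0% (difference: 5.2%)
  D: 4.3% (difference: 6.9%)
Step 3: 'A' most likely represents 'E' (frequency 12.7%).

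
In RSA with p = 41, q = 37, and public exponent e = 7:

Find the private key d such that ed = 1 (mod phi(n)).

Step 1: n = 41 * 37 = 1517.
Step 2: phi(n) = 40 * 36 = 1440.
Step 3: Find d such that 7 * d = 1 (mod 1440).
Step 4: d = 7^(-1) mod 1440 = 823.
Verification: 7 * 823 = 5761 = 4 * 1440 + 1.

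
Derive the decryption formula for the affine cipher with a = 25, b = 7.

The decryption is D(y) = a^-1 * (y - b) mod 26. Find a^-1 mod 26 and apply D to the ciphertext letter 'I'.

Step 1: Find a^-1, the modular inverse of 25 mod 26.
Step 2: We need 25 * a^-1 = 1 (mod 26).
Step 3: 25 * 25 = 625 = 24 * 26 + 1, so a^-1 = 25.
Step 4: D(y) = 25(y - 7) mod 26.
Step 5: Apply to 'I' (y = 8): D(8) = 25 * (8 - 7) mod 26 = 25 * 1 mod 26 = 25 -> 'Z'.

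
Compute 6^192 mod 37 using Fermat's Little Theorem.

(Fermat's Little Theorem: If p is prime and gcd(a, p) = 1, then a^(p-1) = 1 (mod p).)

Step 1: Since 37 is prime, by Fermat's Little Theorem: 6^36 = 1 (mod 37).
Step 2: Reduce exponent: 192 mod 36 = 12.
Step 3: So 6^192 = 6^12 (mod 37).
Step 4: 6^12 mod 37 = 1.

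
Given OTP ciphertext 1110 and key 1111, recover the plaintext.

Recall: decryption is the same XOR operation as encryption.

Step 1: XOR ciphertext with key:
  Ciphertext: 1110
  Key:        1111
  XOR:        0001
Step 2: Plaintext = 0001 = 1 in decimal.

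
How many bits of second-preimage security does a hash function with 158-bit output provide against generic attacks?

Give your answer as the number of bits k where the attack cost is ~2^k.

Step 1: The hash has a 158-bit output.
Step 2: Second-preimage resistance means: given a specific input x, it should be infeasible to find a different y with h(y) = h(x).
With a 158-bit output, a generic search for a second preimage costs about 2^158 evaluations (each trial matches the fixed target with probability 2^-158).
Step 3: Security level = 158 bits.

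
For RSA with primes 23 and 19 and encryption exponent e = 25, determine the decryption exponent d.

Step 1: n = 23 * 19 = 437.
Step 2: phi(n) = 22 * 18 = 396.
Step 3: Find d such that 25 * d = 1 (mod 396).
Step 4: d = 25^(-1) mod 396 = 301.
Verification: 25 * 301 = 7525 = 19 * 396 + 1.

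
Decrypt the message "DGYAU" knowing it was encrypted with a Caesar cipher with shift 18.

Step 1: Reverse the shift by subtracting 18 from each letter position.
  D (position 3) -> position (3-18) mod 26 = 11 -> L
  G (position 6) -> position (6-18) mod 26 = 14 -> O
  Y (position 24) -> position (24-18) mod 26 = 6 -> G
  A (position 0) -> position (0-18) mod 26 = 8 -> I
  U (position 20) -> position (20-18) mod 26 = 2 -> C
Decrypted message: LOGIC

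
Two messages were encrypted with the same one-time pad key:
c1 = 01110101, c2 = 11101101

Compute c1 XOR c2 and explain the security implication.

Step 1: c1 XOR c2 = (m1 XOR k) XOR (m2 XOR k).
Step 2: By XOR associativity/commutativity: = m1 XOR m2 XOR k XOR k = m1 XOR m2.
Step 3: 01110101 XOR 11101101 = 10011000 = 152.
Step 4: The key cancels out! An attacker learns m1 XOR m2 = 152, revealing the relationship between plaintexts.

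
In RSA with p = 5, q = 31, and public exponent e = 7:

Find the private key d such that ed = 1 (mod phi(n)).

Step 1: n = 5 * 31 = 155.
Step 2: phi(n) = 4 * 30 = 120.
Step 3: Find d such that 7 * d = 1 (mod 120).
Step 4: d = 7^(-1) mod 120 = 103.
Verification: 7 * 103 = 721 = 6 * 120 + 1.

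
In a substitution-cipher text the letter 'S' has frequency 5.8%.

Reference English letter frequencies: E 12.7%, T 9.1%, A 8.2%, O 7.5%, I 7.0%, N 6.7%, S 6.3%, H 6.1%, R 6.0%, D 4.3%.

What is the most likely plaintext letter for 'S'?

Step 1: The observed frequency is 5.8%.
Step 2: Compare with English frequencies:
  E: 12.7% (difference: 6.9%)
  T: 9.1% (difference: 3.3%)
  A: 8.2% (difference: 2.4%)
  O: 7.5% (difference: 1.7%)
  I: 7.0% (difference: 1.2%)
  N: 6.7% (difference: 0.9%)
  S: 6.3% (difference: 0.5%)
  H: 6.1% (difference: 0.3%)
  R: 6.0% (difference: 0.2%) <-- closest
  D: 4.3% (difference: 1.5%)
Step 3: 'S' most likely represents 'R' (frequency 6.0%).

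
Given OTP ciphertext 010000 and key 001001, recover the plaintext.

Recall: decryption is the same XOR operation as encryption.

Step 1: XOR ciphertext with key:
  Ciphertext: 010000
  Key:        001001
  XOR:        011001
Step 2: Plaintext = 011001 = 25 in decimal.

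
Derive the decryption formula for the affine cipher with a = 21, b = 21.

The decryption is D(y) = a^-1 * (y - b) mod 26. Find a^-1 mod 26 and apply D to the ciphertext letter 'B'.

Step 1: Find a^-1, the modular inverse of 21 mod 26.
Step 2: We need 21 * a^-1 = 1 (mod 26).
Step 3: 21 * 5 = 105 = 4 * 26 + 1, so a^-1 = 5.
Step 4: D(y) = 5(y - 21) mod 26.
Step 5: Apply to 'B' (y = 1): D(1) = 5 * (1 - 21) mod 26 = 5 * -20 mod 26 = 4 -> 'E'.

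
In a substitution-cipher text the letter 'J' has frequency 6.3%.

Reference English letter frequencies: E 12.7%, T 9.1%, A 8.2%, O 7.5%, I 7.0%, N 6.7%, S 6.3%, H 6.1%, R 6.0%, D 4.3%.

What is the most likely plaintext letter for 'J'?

Step 1: The observed frequency is 6.3%.
Step 2: Compare with English frequencies:
  E: 12.7% (difference: 6.4%)
  T: 9.1% (difference: 2.8%)
  A: 8.2% (difference: 1.9%)
  O: 7.5% (difference: 1.2%)
  I: 7.0% (difference: 0.7%)
  N: 6.7% (difference: 0.4%)
  S: 6.3% (difference: 0.0%) <-- closest
  H: 6.1% (difference: 0.2%)
  R: 6.0% (difference: 0.3%)
  D: 4.3% (difference: 2.0%)
Step 3: 'J' most likely represents 'S' (frequency 6.3%).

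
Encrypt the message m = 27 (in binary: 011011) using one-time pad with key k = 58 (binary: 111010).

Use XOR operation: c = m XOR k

Step 1: Write out the XOR operation bit by bit:
  Message: 011011
  Key:     111010
  XOR:     100001
Step 2: Convert to decimal: 100001 = 33.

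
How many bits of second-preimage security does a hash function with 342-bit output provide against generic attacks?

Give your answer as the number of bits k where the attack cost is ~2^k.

Step 1: The hash has a 342-bit output.
Step 2: Second-preimage resistance means: given a specific input x, it should be infeasible to find a different y with h(y) = h(x).
With a 342-bit output, a generic search for a second preimage costs about 2^342 evaluations (each trial matches the fixed target with probability 2^-342).
Step 3: Security level = 342 bits.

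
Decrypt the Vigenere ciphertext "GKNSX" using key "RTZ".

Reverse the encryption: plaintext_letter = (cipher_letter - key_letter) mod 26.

Step 1: Extend key: RTZRT
Step 2: Decrypt each letter (c - k) mod 26:
  G(6) - R(17) = (6-17) mod 26 = 15 = P
  K(10) - T(19) = (10-19) mod 26 = 17 = R
  N(13) - Z(25) = (13-25) mod 26 = 14 = O
  S(18) - R(17) = (18-17) mod 26 = 1 = B
  X(23) - T(19) = (23-19) mod 26 = 4 = E
Plaintext: PROBE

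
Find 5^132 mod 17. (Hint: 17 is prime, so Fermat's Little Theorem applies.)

Step 1: Since 17 is prime, by Fermat's Little Theorem: 5^16 = 1 (mod 17).
Step 2: Reduce exponent: 132 mod 16 = 4.
Step 3: So 5^132 = 5^4 (mod 17).
Step 4: 5^4 mod 17 = 13.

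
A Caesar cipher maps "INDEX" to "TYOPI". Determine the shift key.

Step 1: Compare first letters: I (position 8) -> T (position 19).
Step 2: Shift = (19 - 8) mod 26 = 11.
The shift value is 11.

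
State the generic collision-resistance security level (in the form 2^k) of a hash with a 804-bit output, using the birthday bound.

Step 1: The birthday paradox gives collision probability ~50% after sqrt(2^n) = 2^(n/2) hashes.
Step 2: For 804-bit output: 2^(804/2) = 2^402.
Step 3: Approximately 2^402 hash computations needed.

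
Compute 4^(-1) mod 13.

Step 1: We need x such that 4 * x = 1 (mod 13).
Step 2: Using the extended Euclidean algorithm or trial:
  4 * 10 = 40 = 3 * 13 + 1.
Step 3: Since 40 mod 13 = 1, the inverse is x = 10.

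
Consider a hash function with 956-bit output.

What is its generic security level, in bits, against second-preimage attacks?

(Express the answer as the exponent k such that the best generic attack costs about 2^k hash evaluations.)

Step 1: The hash has a 956-bit output.
Step 2: Second-preimage resistance means: given a specific input x, it should be infeasible to find a different y with h(y) = h(x).
With a 956-bit output, a generic search for a second preimage costs about 2^956 evaluations (each trial matches the fixed target with probability 2^-956).
Step 3: Security level = 956 bits.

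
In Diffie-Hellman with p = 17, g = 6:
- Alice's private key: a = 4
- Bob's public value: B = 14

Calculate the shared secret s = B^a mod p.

Step 1: s = B^a mod p = 14^4 mod 17.
  14^1 mod 17 = 14
  14^2 mod 17 = (14 * 14) mod 17 = 9
  14^3 mod 17 = (9 * 14) mod 17 = 7
  14^4 mod 17 = (7 * 14) mod 17 = 13
Result: shared secret = 13.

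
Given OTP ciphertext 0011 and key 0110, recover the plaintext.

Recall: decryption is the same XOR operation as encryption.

Step 1: XOR ciphertext with key:
  Ciphertext: 0011
  Key:        0110
  XOR:        0101
Step 2: Plaintext = 0101 = 5 in decimal.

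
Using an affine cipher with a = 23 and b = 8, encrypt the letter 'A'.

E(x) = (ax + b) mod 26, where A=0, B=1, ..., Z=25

Step 1: Convert 'A' to number: x = 0.
Step 2: E(0) = (23 * 0 + 8) mod 26 = 8 mod 26 = 8.
Step 3: Convert 8 back to letter: I.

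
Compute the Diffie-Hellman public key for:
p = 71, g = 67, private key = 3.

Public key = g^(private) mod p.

Step 1: A = g^a mod p = 67^3 mod 71.
  67^1 mod 71 = 67
  67^2 mod 71 = (67 * 67) mod 71 = 16
  67^3 mod 71 = (16 * 67) mod 71 = 7
Result: A = 7.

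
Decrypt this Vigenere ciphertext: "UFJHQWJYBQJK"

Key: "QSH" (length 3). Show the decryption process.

Step 1: Key 'QSH' has length 3. Extended key: QSHQSHQSHQSH
Step 2: Decrypt each position:
  U(20) - Q(16) = 4 = E
  F(5) - S(18) = 13 = N
  J(9) - H(7) = 2 = C
  H(7) - Q(16) = 17 = R
  Q(16) - S(18) = 24 = Y
  W(22) - H(7) = 15 = P
  J(9) - Q(16) = 19 = T
  Y(24) - S(18) = 6 = G
  B(1) - H(7) = 20 = U
  Q(16) - Q(16) = 0 = A
  J(9) - S(18) = 17 = R
  K(10) - H(7) = 3 = D
Plaintext: ENCRYPTGUARD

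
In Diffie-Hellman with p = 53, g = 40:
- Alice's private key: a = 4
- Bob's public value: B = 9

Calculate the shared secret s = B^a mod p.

Step 1: s = B^a mod p = 9^4 mod 53.
  9^1 mod 53 = 9
  9^2 mod 53 = (9 * 9) mod 53 = 28
  9^3 mod 53 = (28 * 9) mod 53 = 40
  9^4 mod 53 = (40 * 9) mod 53 = 42
Result: shared secret = 42.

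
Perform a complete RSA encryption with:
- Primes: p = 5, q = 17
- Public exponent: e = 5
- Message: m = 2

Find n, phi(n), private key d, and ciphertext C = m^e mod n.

Step 1: n = 5 * 17 = 85.
Step 2: phi(n) = (5-1)(17-1) = 4 * 16 = 64.
Step 3: Find d = 5^(-1) mod 64 = 13.
  Verify: 5 * 13 = 65 = 1 (mod 64).
Step 4: C = 2^5 mod 85 = 32.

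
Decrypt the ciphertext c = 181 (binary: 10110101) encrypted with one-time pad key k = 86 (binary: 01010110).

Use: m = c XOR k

Step 1: XOR ciphertext with key:
  Ciphertext: 10110101
  Key:        01010110
  XOR:        11100011
Step 2: Plaintext = 11100011 = 227 in decimal.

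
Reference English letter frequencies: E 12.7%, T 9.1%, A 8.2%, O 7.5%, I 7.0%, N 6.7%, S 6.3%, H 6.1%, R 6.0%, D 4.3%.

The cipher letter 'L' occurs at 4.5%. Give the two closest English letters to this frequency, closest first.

Step 1: Observed frequency of 'L' is 4.5%.
Step 2: Compute distances to each reference frequency and sort:
  D (4.3%): difference = 0.2% <-- BEST
  R (6.0%): difference = 1.5% <-- RUNNER-UP
  H (6.1%): difference = 1.6%
  S (6.3%): difference = 1.8%
  N (6.7%): difference = 2.2%
Step 3: Most likely is 'D' (4.3%, diff 0.2%); second most likely is 'R' (6.0%, diff 1.5%).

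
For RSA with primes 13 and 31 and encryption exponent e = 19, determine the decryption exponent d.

Step 1: n = 13 * 31 = 403.
Step 2: phi(n) = 12 * 30 = 360.
Step 3: Find d such that 19 * d = 1 (mod 360).
Step 4: d = 19^(-1) mod 360 = 19.
Verification: 19 * 19 = 361 = 1 * 360 + 1.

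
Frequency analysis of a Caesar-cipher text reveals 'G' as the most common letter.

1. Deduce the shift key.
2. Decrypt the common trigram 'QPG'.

Step 1: In English, 'E' is the most frequent letter (12.7%).
Step 2: The most frequent ciphertext letter is 'G' (position 6).
Step 3: Shift = (6 - 4) mod 26 = 2.
Step 4: Decrypt 'QPG' by shifting back 2:
  Q -> O
  P -> N
  G -> E
Step 5: 'QPG' decrypts to 'ONE'.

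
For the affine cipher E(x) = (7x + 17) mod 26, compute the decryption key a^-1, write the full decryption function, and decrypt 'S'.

Step 1: Find a^-1, the modular inverse of 7 mod 26.
Step 2: We need 7 * a^-1 = 1 (mod 26).
Step 3: 7 * 15 = 105 = 4 * 26 + 1, so a^-1 = 15.
Step 4: D(y) = 15(y - 17) mod 26.
Step 5: Apply to 'S' (y = 18): D(18) = 15 * (18 - 17) mod 26 = 15 * 1 mod 26 = 15 -> 'P'.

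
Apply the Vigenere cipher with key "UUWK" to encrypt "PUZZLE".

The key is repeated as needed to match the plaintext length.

Step 1: Repeat key to match plaintext length:
  Plaintext: PUZZLE
  Key:       UUWKUU
Step 2: Encrypt each letter:
  P(15) + U(20) = (15+20) mod 26 = 9 = J
  U(20) + U(20) = (20+20) mod 26 = 14 = O
  Z(25) + W(22) = (25+22) mod 26 = 21 = V
  Z(25) + K(10) = (25+10) mod 26 = 9 = J
  L(11) + U(20) = (11+20) mod 26 = 5 = F
  E(4) + U(20) = (4+20) mod 26 = 24 = Y
Ciphertext: JOVJFY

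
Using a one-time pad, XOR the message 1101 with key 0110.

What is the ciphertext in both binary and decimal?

Step 1: Write out the XOR operation bit by bit:
  Message: 1101
  Key:     0110
  XOR:     1011
Step 2: Convert to decimal: 1011 = 11.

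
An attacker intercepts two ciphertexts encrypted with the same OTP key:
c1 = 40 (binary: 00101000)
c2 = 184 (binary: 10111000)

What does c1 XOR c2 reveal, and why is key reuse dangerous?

Step 1: c1 XOR c2 = (m1 XOR k) XOR (m2 XOR k).
Step 2: By XOR associativity/commutativity: = m1 XOR m2 XOR k XOR k = m1 XOR m2.
Step 3: 00101000 XOR 10111000 = 10010000 = 144.
Step 4: The key cancels out! An attacker learns m1 XOR m2 = 144, revealing the relationship between plaintexts.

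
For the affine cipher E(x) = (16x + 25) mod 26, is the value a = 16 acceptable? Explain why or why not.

Step 1: Compute gcd(16, 26).
Step 2: gcd(16, 26) = 2.
Since gcd = 2 != 1, 16 shares a common factor with 26, so it cannot be used.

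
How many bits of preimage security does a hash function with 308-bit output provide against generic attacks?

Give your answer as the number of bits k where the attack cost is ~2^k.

Step 1: The hash has a 308-bit output.
Step 2: Preimage resistance means: given a digest h(x), it should be infeasible to find any input that hashes to it.
With a 308-bit output there are 2^308 possible digests, so a generic brute-force preimage search costs about 2^308 evaluations.
Step 3: Security level = 308 bits.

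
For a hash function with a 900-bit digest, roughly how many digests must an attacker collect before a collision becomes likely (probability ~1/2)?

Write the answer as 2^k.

Step 1: The birthday paradox gives collision probability ~50% after sqrt(2^n) = 2^(n/2) hashes.
Step 2: For 900-bit output: 2^(900/2) = 2^450.
Step 3: Approximately 2^450 hash computations needed.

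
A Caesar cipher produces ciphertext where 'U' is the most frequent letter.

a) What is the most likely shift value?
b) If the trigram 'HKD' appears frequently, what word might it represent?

Step 1: In English, 'E' is the most frequent letter (12.7%).
Step 2: The most frequent ciphertext letter is 'U' (position 20).
Step 3: Shift = (20 - 4) mod 26 = 16.
Step 4: Decrypt 'HKD' by shifting back 16:
  H -> R
  K -> U
  D -> N
Step 5: 'HKD' decrypts to 'RUN'.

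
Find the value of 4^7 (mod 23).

Step 1: Compute 4^7 mod 23 step by step, reducing modulo 23 at each step.
  4^1 mod 23 = 4
  4^2 mod 23 = (4 * 4) mod 23 = 16
  4^3 mod 23 = (16 * 4) mod 23 = 18
  4^4 mod 23 = (18 * 4) mod 23 = 3
  4^5 mod 23 = (3 * 4) mod 23 = 12
  4^6 mod 23 = (12 * 4) mod 23 = 2
  4^7 mod 23 = (2 * 4) mod 23 = 8
Step 2: Result = 8.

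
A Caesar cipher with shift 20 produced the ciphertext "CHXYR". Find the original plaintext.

Step 1: Reverse the shift by subtracting 20 from each letter position.
  C (position 2) -> position (2-20) mod 26 = 8 -> I
  H (position 7) -> position (7-20) mod 26 = 13 -> N
  X (position 23) -> position (23-20) mod 26 = 3 -> D
  Y (position 24) -> position (24-20) mod 26 = 4 -> E
  R (position 17) -> position (17-20) mod 26 = 23 -> X
Decrypted message: INDEX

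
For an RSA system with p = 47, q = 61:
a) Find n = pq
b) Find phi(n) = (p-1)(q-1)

Step 1: n = p * q = 47 * 61 = 2867.
Step 2: phi(n) = (p-1)(q-1) = 46 * 60 = 2760.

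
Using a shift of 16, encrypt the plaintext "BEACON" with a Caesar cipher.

Step 1: For each letter, shift forward by 16 positions (mod 26).
  B (position 1) -> position (1+16) mod 26 = 17 -> R
  E (position 4) -> position (4+16) mod 26 = 20 -> U
  A (position 0) -> position (0+16) mod 26 = 16 -> Q
  C (position 2) -> position (2+16) mod 26 = 18 -> S
  O (position 14) -> position (14+16) mod 26 = 4 -> E
  N (position 13) -> position (13+16) mod 26 = 3 -> D
Result: RUQSED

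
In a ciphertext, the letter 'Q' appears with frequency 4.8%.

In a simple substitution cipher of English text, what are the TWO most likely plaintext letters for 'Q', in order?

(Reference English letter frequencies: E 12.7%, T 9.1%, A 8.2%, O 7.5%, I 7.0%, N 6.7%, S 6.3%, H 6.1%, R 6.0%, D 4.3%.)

Step 1: Observed frequency of 'Q' is 4.8%.
Step 2: Compute distances to each reference frequency and sort:
  D (4.3%): difference = 0.5% <-- BEST
  R (6.0%): difference = 1.2% <-- RUNNER-UP
  H (6.1%): difference = 1.3%
  S (6.3%): difference = 1.5%
  N (6.7%): difference = 1.9%
Step 3: Most likely is 'D' (4.3%, diff 0.5%); second most likely is 'R' (6.0%, diff 1.2%).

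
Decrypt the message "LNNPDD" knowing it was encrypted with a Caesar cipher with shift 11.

Step 1: Reverse the shift by subtracting 11 from each letter position.
  L (position 11) -> position (11-11) mod 26 = 0 -> A
  N (position 13) -> position (13-11) mod 26 = 2 -> C
  N (position 13) -> position (13-11) mod 26 = 2 -> C
  P (position 15) -> position (15-11) mod 26 = 4 -> E
  D (position 3) -> position (3-11) mod 26 = 18 -> S
  D (position 3) -> position (3-11) mod 26 = 18 -> S
Decrypted message: ACCESS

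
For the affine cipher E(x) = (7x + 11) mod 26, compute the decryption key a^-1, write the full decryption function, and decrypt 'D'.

Step 1: Find a^-1, the modular inverse of 7 mod 26.
Step 2: We need 7 * a^-1 = 1 (mod 26).
Step 3: 7 * 15 = 105 = 4 * 26 + 1, so a^-1 = 15.
Step 4: D(y) = 15(y - 11) mod 26.
Step 5: Apply to 'D' (y = 3): D(3) = 15 * (3 - 11) mod 26 = 15 * -8 mod 26 = 10 -> 'K'.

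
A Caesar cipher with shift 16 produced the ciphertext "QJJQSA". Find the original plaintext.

Step 1: Reverse the shift by subtracting 16 from each letter position.
  Q (position 16) -> position (16-16) mod 26 = 0 -> A
  J (position 9) -> position (9-16) mod 26 = 19 -> T
  J (position 9) -> position (9-16) mod 26 = 19 -> T
  Q (position 16) -> position (16-16) mod 26 = 0 -> A
  S (position 18) -> position (18-16) mod 26 = 2 -> C
  A (position 0) -> position (0-16) mod 26 = 10 -> K
Decrypted message: ATTACK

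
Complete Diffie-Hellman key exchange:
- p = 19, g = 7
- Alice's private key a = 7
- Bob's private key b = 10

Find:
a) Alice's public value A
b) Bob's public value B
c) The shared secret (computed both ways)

Step 1: A = g^a mod p = 7^7 mod 19 = 7.
Step 2: B = g^b mod p = 7^10 mod 19 = 7.
Step 3: Alice computes s = B^a mod p = 7^7 mod 19 = 7.
Step 4: Bob computes s = A^b mod p = 7^10 mod 19 = 7.
Both sides agree: shared secret = 7.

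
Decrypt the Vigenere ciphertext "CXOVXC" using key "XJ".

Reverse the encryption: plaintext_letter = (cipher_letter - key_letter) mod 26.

Step 1: Extend key: XJXJXJ
Step 2: Decrypt each letter (c - k) mod 26:
  C(2) - X(23) = (2-23) mod 26 = 5 = F
  X(23) - J(9) = (23-9) mod 26 = 14 = O
  O(14) - X(23) = (14-23) mod 26 = 17 = R
  V(21) - J(9) = (21-9) mod 26 = 12 = M
  X(23) - X(23) = (23-23) mod 26 = 0 = A
  C(2) - J(9) = (2-9) mod 26 = 19 = T
Plaintext: FORMAT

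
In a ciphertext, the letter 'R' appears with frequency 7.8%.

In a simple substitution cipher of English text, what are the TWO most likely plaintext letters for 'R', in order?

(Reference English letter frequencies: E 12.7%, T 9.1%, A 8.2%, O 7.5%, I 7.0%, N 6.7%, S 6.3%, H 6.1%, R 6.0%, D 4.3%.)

Step 1: Observed frequency of 'R' is 7.8%.
Step 2: Compute distances to each reference frequency and sort:
  O (7.5%): difference = 0.3% <-- BEST
  A (8.2%): difference = 0.4% <-- RUNNER-UP
  I (7.0%): difference = 0.8%
  N (6.7%): difference = 1.1%
  T (9.1%): difference = 1.3%
Step 3: Most likely is 'O' (7.5%, diff 0.3%); second most likely is 'A' (8.2%, diff 0.4%).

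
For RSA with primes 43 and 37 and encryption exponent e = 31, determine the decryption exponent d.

Step 1: n = 43 * 37 = 1591.
Step 2: phi(n) = 42 * 36 = 1512.
Step 3: Find d such that 31 * d = 1 (mod 1512).
Step 4: d = 31^(-1) mod 1512 = 439.
Verification: 31 * 439 = 13609 = 9 * 1512 + 1.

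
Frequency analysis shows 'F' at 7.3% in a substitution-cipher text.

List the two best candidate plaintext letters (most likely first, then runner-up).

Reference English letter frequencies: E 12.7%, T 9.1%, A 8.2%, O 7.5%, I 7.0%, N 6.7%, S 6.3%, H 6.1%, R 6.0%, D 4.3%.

Step 1: Observed frequency of 'F' is 7.3%.
Step 2: Compute distances to each reference frequency and sort:
  O (7.5%): difference = 0.2% <-- BEST
  I (7.0%): difference = 0.3% <-- RUNNER-UP
  N (6.7%): difference = 0.6%
  A (8.2%): difference = 0.9%
  S (6.3%): difference = 1.0%
Step 3: Most likely is 'O' (7.5%, diff 0.2%); second most likely is 'I' (7.0%, diff 0.3%).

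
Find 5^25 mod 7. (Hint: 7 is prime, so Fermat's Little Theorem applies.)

Step 1: Since 7 is prime, by Fermat's Little Theorem: 5^6 = 1 (mod 7).
Step 2: Reduce exponent: 25 mod 6 = 1.
Step 3: So 5^25 = 5^1 (mod 7).
Step 4: 5^1 mod 7 = 5.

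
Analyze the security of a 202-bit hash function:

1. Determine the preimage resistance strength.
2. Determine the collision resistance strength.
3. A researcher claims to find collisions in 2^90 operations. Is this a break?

Step 1: Preimage resistance requires brute-force of 2^202 operations.
Step 2: Collision resistance (birthday bound) = 2^(202/2) = 2^101.
Step 3: The claimed attack costs 2^90 operations.
Step 4: Since 2^90 < 2^101, the claimed attack beats the generic birthday bound, so collision resistance is broken.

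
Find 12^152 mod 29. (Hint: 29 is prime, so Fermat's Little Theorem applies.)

Step 1: Since 29 is prime, by Fermat's Little Theorem: 12^28 = 1 (mod 29).
Step 2: Reduce exponent: 152 mod 28 = 12.
Step 3: So 12^152 = 12^12 (mod 29).
Step 4: 12^12 mod 29 = 1.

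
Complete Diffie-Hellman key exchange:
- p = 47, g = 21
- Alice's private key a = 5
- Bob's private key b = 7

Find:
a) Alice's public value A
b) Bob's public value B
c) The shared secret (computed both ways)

Step 1: A = g^a mod p = 21^5 mod 47 = 36.
Step 2: B = g^b mod p = 21^7 mod 47 = 37.
Step 3: Alice computes s = B^a mod p = 37^5 mod 47 = 16.
Step 4: Bob computes s = A^b mod p = 36^7 mod 47 = 16.
Both sides agree: shared secret = 16.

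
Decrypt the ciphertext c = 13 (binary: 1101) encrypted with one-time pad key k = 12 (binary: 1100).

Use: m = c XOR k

Step 1: XOR ciphertext with key:
  Ciphertext: 1101
  Key:        1100
  XOR:        0001
Step 2: Plaintext = 0001 = 1 in decimal.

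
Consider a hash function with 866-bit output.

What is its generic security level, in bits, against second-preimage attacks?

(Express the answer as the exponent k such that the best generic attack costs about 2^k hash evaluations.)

Step 1: The hash has a 866-bit output.
Step 2: Second-preimage resistance means: given a specific input x, it should be infeasible to find a different y with h(y) = h(x).
With a 866-bit output, a generic search for a second preimage costs about 2^866 evaluations (each trial matches the fixed target with probability 2^-866).
Step 3: Security level = 866 bits.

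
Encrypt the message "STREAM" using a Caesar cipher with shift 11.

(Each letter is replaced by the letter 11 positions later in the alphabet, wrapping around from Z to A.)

Step 1: For each letter, shift forward by 11 positions (mod 26).
  S (position 18) -> position (18+11) mod 26 = 3 -> D
  T (position 19) -> position (19+11) mod 26 = 4 -> E
  R (position 17) -> position (17+11) mod 26 = 2 -> C
  E (position 4) -> position (4+11) mod 26 = 15 -> P
  A (position 0) -> position (0+11) mod 26 = 11 -> L
  M (position 12) -> position (12+11) mod 26 = 23 -> X
Result: DECPLX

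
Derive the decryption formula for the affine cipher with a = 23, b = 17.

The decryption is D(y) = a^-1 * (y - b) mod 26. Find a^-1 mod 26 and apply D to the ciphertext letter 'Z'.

Step 1: Find a^-1, the modular inverse of 23 mod 26.
Step 2: We need 23 * a^-1 = 1 (mod 26).
Step 3: 23 * 17 = 391 = 15 * 26 + 1, so a^-1 = 17.
Step 4: D(y) = 17(y - 17) mod 26.
Step 5: Apply to 'Z' (y = 25): D(25) = 17 * (25 - 17) mod 26 = 17 * 8 mod 26 = 6 -> 'G'.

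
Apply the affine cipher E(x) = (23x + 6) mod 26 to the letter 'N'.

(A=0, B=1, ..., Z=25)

Step 1: Convert 'N' to number: x = 13.
Step 2: E(13) = (23 * 13 + 6) mod 26 = 305 mod 26 = 19.
Step 3: Convert 19 back to letter: T.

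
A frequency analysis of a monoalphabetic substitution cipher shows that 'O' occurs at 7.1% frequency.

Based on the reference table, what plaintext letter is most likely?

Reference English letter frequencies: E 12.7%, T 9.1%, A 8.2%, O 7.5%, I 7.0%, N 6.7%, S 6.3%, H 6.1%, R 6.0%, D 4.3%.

Step 1: The observed frequency is 7.1%.
Step 2: Compare with English frequencies:
  E: 12.7% (difference: 5.6%)
  T: 9.1% (difference: 2.0%)
  A: 8.2% (difference: 1.1%)
  O: 7.5% (difference: 0.4%)
  I: 7.0% (difference: 0.1%) <-- closest
  N: 6.7% (difference: 0.4%)
  S: 6.3% (difference: 0.8%)
  H: 6.1% (difference: 1.0%)
  R: 6.0% (difference: 1.1%)
  D: 4.3% (difference: 2.8%)
Step 3: 'O' most likely represents 'I' (frequency 7.0%).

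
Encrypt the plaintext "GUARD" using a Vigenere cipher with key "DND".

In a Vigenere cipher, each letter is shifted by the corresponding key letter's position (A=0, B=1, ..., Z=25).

Step 1: Repeat key to match plaintext length:
  Plaintext: GUARD
  Key:       DNDDN
Step 2: Encrypt each letter:
  G(6) + D(3) = (6+3) mod 26 = 9 = J
  U(20) + N(13) = (20+13) mod 26 = 7 = H
  A(0) + D(3) = (0+3) mod 26 = 3 = D
  R(17) + D(3) = (17+3) mod 26 = 20 = U
  D(3) + N(13) = (3+13) mod 26 = 16 = Q
Ciphertext: JHDUQ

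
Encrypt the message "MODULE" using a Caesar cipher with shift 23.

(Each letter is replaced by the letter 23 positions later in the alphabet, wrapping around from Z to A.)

Step 1: For each letter, shift forward by 23 positions (mod 26).
  M (position 12) -> position (12+23) mod 26 = 9 -> J
  O (position 14) -> position (14+23) mod 26 = 11 -> L
  D (position 3) -> position (3+23) mod 26 = 0 -> A
  U (position 20) -> position (20+23) mod 26 = 17 -> R
  L (position 11) -> position (11+23) mod 26 = 8 -> I
  E (position 4) -> position (4+23) mod 26 = 1 -> B
Result: JLARIB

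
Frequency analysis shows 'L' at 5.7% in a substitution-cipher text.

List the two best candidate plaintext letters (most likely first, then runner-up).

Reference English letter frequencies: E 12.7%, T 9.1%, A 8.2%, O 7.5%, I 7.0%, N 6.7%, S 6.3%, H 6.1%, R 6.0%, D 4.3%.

Step 1: Observed frequency of 'L' is 5.7%.
Step 2: Compute distances to each reference frequency and sort:
  R (6.0%): difference = 0.3% <-- BEST
  H (6.1%): difference = 0.4% <-- RUNNER-UP
  S (6.3%): difference = 0.6%
  N (6.7%): difference = 1.0%
  I (7.0%): difference = 1.3%
Step 3: Most likely is 'R' (6.0%, diff 0.3%); second most likely is 'H' (6.1%, diff 0.4%).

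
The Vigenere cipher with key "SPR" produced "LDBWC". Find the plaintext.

Step 1: Extend key: SPRSP
Step 2: Decrypt each letter (c - k) mod 26:
  L(11) - S(18) = (11-18) mod 26 = 19 = T
  D(3) - P(15) = (3-15) mod 26 = 14 = O
  B(1) - R(17) = (1-17) mod 26 = 10 = K
  W(22) - S(18) = (22-18) mod 26 = 4 = E
  C(2) - P(15) = (2-15) mod 26 = 13 = N
Plaintext: TOKEN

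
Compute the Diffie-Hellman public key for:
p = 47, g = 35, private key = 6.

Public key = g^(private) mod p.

Step 1: A = g^a mod p = 35^6 mod 47.
  35^1 mod 47 = 35
  35^2 mod 47 = (35 * 35) mod 47 = 3
  35^3 mod 47 = (3 * 35) mod 47 = 11
  35^4 mod 47 = (11 * 35) mod 47 = 9
  35^5 mod 47 = (9 * 35) mod 47 = 33
  35^6 mod 47 = (33 * 35) mod 47 = 27
Result: A = 27.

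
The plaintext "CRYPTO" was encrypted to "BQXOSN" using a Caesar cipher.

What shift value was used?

Step 1: Compare first letters: C (position 2) -> B (position 1).
Step 2: Shift = (1 - 2) mod 26 = 25.
The shift value is 25.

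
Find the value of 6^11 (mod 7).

Step 1: Compute 6^11 mod 7 step by step, reducing modulo 7 at each step.
  6^1 mod 7 = 6
  6^2 mod 7 = (6 * 6) mod 7 = 1
  6^3 mod 7 = (1 * 6) mod 7 = 6
  6^4 mod 7 = (6 * 6) mod 7 = 1
  6^5 mod 7 = (1 * 6) mod 7 = 6
  6^6 mod 7 = (6 * 6) mod 7 = 1
  6^7 mod 7 = (1 * 6) mod 7 = 6
  6^8 mod 7 = (6 * 6) mod 7 = 1
  6^9 mod 7 = (1 * 6) mod 7 = 6
  6^10 mod 7 = (6 * 6) mod 7 = 1
  6^11 mod 7 = (1 * 6) mod 7 = 6
Step 2: Result = 6.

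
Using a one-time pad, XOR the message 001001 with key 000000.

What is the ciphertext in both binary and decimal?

Step 1: Write out the XOR operation bit by bit:
  Message: 001001
  Key:     000000
  XOR:     001001
Step 2: Convert to decimal: 001001 = 9.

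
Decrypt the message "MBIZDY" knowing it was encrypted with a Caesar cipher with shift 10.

Step 1: Reverse the shift by subtracting 10 from each letter position.
  M (position 12) -> position (12-10) mod 26 = 2 -> C
  B (position 1) -> position (1-10) mod 26 = 17 -> R
  I (position 8) -> position (8-10) mod 26 = 24 -> Y
  Z (position 25) -> position (25-10) mod 26 = 15 -> P
  D (position 3) -> position (3-10) mod 26 = 19 -> T
  Y (position 24) -> position (24-10) mod 26 = 14 -> O
Decrypted message: CRYPTO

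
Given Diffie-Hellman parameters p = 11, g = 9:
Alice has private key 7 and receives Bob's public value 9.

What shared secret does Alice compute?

Step 1: s = B^a mod p = 9^7 mod 11.
  9^1 mod 11 = 9
  9^2 mod 11 = (9 * 9) mod 11 = 4
  9^3 mod 11 = (4 * 9) mod 11 = 3
  9^4 mod 11 = (3 * 9) mod 11 = 5
  9^5 mod 11 = (5 * 9) mod 11 = 1
  9^6 mod 11 = (1 * 9) mod 11 = 9
  9^7 mod 11 = (9 * 9) mod 11 = 4
Result: shared secret = 4.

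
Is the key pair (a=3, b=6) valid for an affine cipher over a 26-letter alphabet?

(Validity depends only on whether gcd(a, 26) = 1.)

Step 1: Compute gcd(3, 26).
Step 2: gcd(3, 26) = 1.
Since gcd = 1, 3 is coprime with 26, so it is a valid key.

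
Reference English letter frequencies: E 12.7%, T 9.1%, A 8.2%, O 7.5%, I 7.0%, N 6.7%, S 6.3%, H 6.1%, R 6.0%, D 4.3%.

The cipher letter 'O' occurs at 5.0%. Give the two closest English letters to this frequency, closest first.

Step 1: Observed frequency of 'O' is 5.0%.
Step 2: Compute distances to each reference frequency and sort:
  D (4.3%): difference = 0.7% <-- BEST
  R (6.0%): difference = 1.0% <-- RUNNER-UP
  H (6.1%): difference = 1.1%
  S (6.3%): difference = 1.3%
  N (6.7%): difference = 1.7%
Step 3: Most likely is 'D' (4.3%, diff 0.7%); second most likely is 'R' (6.0%, diff 1.0%).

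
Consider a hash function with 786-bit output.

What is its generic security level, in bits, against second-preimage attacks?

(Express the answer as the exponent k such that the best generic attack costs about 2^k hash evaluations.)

Step 1: The hash has a 786-bit output.
Step 2: Second-preimage resistance means: given a specific input x, it should be infeasible to find a different y with h(y) = h(x).
With a 786-bit output, a generic search for a second preimage costs about 2^786 evaluations (each trial matches the fixed target with probability 2^-786).
Step 3: Security level = 786 bits.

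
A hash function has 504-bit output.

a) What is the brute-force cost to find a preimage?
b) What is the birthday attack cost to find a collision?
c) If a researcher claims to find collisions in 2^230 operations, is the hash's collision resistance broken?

Step 1: Preimage resistance requires brute-force of 2^504 operations.
Step 2: Collision resistance (birthday bound) = 2^(504/2) = 2^252.
Step 3: The claimed attack costs 2^230 operations.
Step 4: Since 2^230 < 2^252, the claimed attack beats the generic birthday bound, so collision resistance is broken.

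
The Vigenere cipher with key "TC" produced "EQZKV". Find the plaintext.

Step 1: Extend key: TCTCT
Step 2: Decrypt each letter (c - k) mod 26:
  E(4) - T(19) = (4-19) mod 26 = 11 = L
  Q(16) - C(2) = (16-2) mod 26 = 14 = O
  Z(25) - T(19) = (25-19) mod 26 = 6 = G
  K(10) - C(2) = (10-2) mod 26 = 8 = I
  V(21) - T(19) = (21-19) mod 26 = 2 = C
Plaintext: LOGIC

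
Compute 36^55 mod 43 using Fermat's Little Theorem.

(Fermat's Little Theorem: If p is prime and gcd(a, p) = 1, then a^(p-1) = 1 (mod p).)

Step 1: Since 43 is prime, by Fermat's Little Theorem: 36^42 = 1 (mod 43).
Step 2: Reduce exponent: 55 mod 42 = 13.
Step 3: So 36^55 = 36^13 (mod 43).
Step 4: 36^13 mod 43 = 36.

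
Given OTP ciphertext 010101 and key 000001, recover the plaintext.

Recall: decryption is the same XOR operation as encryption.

Step 1: XOR ciphertext with key:
  Ciphertext: 010101
  Key:        000001
  XOR:        010100
Step 2: Plaintext = 010100 = 20 in decimal.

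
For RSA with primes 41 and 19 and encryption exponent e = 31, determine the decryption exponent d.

Step 1: n = 41 * 19 = 779.
Step 2: phi(n) = 40 * 18 = 720.
Step 3: Find d such that 31 * d = 1 (mod 720).
Step 4: d = 31^(-1) mod 720 = 511.
Verification: 31 * 511 = 15841 = 22 * 720 + 1.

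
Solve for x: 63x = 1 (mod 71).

Step 1: We need x such that 63 * x = 1 (mod 71).
Step 2: Using the extended Euclidean algorithm or trial:
  63 * 62 = 3906 = 55 * 71 + 1.
Step 3: Since 3906 mod 71 = 1, the inverse is x = 62.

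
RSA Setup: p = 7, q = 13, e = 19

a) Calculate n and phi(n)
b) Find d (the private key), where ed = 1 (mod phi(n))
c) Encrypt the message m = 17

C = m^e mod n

Step 1: n = 7 * 13 = 91.
Step 2: phi(n) = (7-1)(13-1) = 6 * 12 = 72.
Step 3: Find d = 19^(-1) mod 72 = 19.
  Verify: 19 * 19 = 361 = 1 (mod 72).
Step 4: C = 17^19 mod 91 = 17.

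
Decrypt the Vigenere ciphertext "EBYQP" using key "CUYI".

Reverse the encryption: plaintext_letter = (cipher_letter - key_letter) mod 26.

Step 1: Extend key: CUYIC
Step 2: Decrypt each letter (c - k) mod 26:
  E(4) - C(2) = (4-2) mod 26 = 2 = C
  B(1) - U(20) = (1-20) mod 26 = 7 = H
  Y(24) - Y(24) = (24-24) mod 26 = 0 = A
  Q(16) - I(8) = (16-8) mod 26 = 8 = I
  P(15) - C(2) = (15-2) mod 26 = 13 = N
Plaintext: CHAIN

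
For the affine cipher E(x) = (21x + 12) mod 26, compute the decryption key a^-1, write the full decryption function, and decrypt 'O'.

Step 1: Find a^-1, the modular inverse of 21 mod 26.
Step 2: We need 21 * a^-1 = 1 (mod 26).
Step 3: 21 * 5 = 105 = 4 * 26 + 1, so a^-1 = 5.
Step 4: D(y) = 5(y - 12) mod 26.
Step 5: Apply to 'O' (y = 14): D(14) = 5 * (14 - 12) mod 26 = 5 * 2 mod 26 = 10 -> 'K'.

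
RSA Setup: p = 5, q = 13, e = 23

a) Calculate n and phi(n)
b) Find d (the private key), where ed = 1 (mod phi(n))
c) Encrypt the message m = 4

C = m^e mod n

Step 1: n = 5 * 13 = 65.
Step 2: phi(n) = (5-1)(13-1) = 4 * 12 = 48.
Step 3: Find d = 23^(-1) mod 48 = 23.
  Verify: 23 * 23 = 529 = 1 (mod 48).
Step 4: C = 4^23 mod 65 = 49.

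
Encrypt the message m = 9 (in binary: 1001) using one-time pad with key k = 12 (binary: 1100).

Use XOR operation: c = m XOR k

Step 1: Write out the XOR operation bit by bit:
  Message: 1001
  Key:     1100
  XOR:     0101
Step 2: Convert to decimal: 0101 = 5.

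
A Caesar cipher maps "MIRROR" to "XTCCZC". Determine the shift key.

Step 1: Compare first letters: M (position 12) -> X (position 23).
Step 2: Shift = (23 - 12) mod 26 = 11.
The shift value is 11.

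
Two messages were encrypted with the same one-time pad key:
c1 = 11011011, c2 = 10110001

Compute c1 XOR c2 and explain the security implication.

Step 1: c1 XOR c2 = (m1 XOR k) XOR (m2 XOR k).
Step 2: By XOR associativity/commutativity: = m1 XOR m2 XOR k XOR k = m1 XOR m2.
Step 3: 11011011 XOR 10110001 = 01101010 = 106.
Step 4: The key cancels out! An attacker learns m1 XOR m2 = 106, revealing the relationship between plaintexts.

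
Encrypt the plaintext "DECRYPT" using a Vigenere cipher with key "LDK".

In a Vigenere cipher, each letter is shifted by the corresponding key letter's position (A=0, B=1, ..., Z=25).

Step 1: Repeat key to match plaintext length:
  Plaintext: DECRYPT
  Key:       LDKLDKL
Step 2: Encrypt each letter:
  D(3) + L(11) = (3+11) mod 26 = 14 = O
  E(4) + D(3) = (4+3) mod 26 = 7 = H
  C(2) + K(10) = (2+10) mod 26 = 12 = M
  R(17) + L(11) = (17+11) mod 26 = 2 = C
  Y(24) + D(3) = (24+3) mod 26 = 1 = B
  P(15) + K(10) = (15+10) mod 26 = 25 = Z
  T(19) + L(11) = (19+11) mod 26 = 4 = E
Ciphertext: OHMCBZE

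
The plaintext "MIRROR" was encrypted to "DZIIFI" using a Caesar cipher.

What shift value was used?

Step 1: Compare first letters: M (position 12) -> D (position 3).
Step 2: Shift = (3 - 12) mod 26 = 17.
The shift value is 17.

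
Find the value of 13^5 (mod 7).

Step 1: Compute 13^5 mod 7 step by step, reducing modulo 7 at each step.
  13^1 mod 7 = 6
  13^2 mod 7 = (6 * 13) mod 7 = 1
  13^3 mod 7 = (1 * 13) mod 7 = 6
  13^4 mod 7 = (6 * 13) mod 7 = 1
  13^5 mod 7 = (1 * 13) mod 7 = 6
Step 2: Result = 6.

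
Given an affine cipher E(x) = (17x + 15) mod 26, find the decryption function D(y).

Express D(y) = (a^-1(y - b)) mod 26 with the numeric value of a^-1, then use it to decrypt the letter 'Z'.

Step 1: Find a^-1, the modular inverse of 17 mod 26.
Step 2: We need 17 * a^-1 = 1 (mod 26).
Step 3: 17 * 23 = 391 = 15 * 26 + 1, so a^-1 = 23.
Step 4: D(y) = 23(y - 15) mod 26.
Step 5: Apply to 'Z' (y = 25): D(25) = 23 * (25 - 15) mod 26 = 23 * 10 mod 26 = 22 -> 'W'.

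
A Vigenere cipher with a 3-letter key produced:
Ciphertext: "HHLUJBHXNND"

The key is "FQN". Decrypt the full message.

Step 1: Key 'FQN' has length 3. Extended key: FQNFQNFQNFQ
Step 2: Decrypt each position:
  H(7) - F(5) = 2 = C
  H(7) - Q(16) = 17 = R
  L(11) - N(13) = 24 = Y
  U(20) - F(5) = 15 = P
  J(9) - Q(16) = 19 = T
  B(1) - N(13) = 14 = O
  H(7) - F(5) = 2 = C
  X(23) - Q(16) = 7 = H
  N(13) - N(13) = 0 = A
  N(13) - F(5) = 8 = I
  D(3) - Q(16) = 13 = N
Plaintext: CRYPTOCHAIN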